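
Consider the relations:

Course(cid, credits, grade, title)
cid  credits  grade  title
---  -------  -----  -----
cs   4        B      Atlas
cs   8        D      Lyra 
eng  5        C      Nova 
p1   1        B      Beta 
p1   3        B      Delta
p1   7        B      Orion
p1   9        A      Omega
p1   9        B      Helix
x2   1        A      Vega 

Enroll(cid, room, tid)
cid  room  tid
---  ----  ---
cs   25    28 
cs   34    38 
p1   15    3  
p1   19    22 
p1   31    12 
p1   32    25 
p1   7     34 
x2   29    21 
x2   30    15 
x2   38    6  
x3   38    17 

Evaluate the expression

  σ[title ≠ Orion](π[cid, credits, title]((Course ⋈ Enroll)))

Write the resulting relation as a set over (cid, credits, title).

Course ⋈ Enroll (natural join on cid): {(cs, 4, B, Atlas, 25, 28), (cs, 4, B, Atlas, 34, 38), (cs, 8, D, Lyra, 25, 28), (cs, 8, D, Lyra, 34, 38), (p1, 1, B, Beta, 15, 3), (p1, 1, B, Beta, 19, 22), (p1, 1, B, Beta, 31, 12), (p1, 1, B, Beta, 32, 25), (p1, 1, B, Beta, 7, 34), (p1, 3, B, Delta, 15, 3), (p1, 3, B, Delta, 19, 22), (p1, 3, B, Delta, 31, 12), (p1, 3, B, Delta, 32, 25), (p1, 3, B, Delta, 7, 34), (p1, 7, B, Orion, 15, 3), (p1, 7, B, Orion, 19, 22), (p1, 7, B, Orion, 31, 12), (p1, 7, B, Orion, 32, 25), (p1, 7, B, Orion, 7, 34), (p1, 9, A, Omega, 15, 3), (p1, 9, A, Omega, 19, 22), (p1, 9, A, Omega, 31, 12), (p1, 9, A, Omega, 32, 25), (p1, 9, A, Omega, 7, 34), (p1, 9, B, Helix, 15, 3), (p1, 9, B, Helix, 19, 22), (p1, 9, B, Helix, 31, 12), (p1, 9, B, Helix, 32, 25), (p1, 9, B, Helix, 7, 34), (x2, 1, A, Vega, 29, 21), (x2, 1, A, Vega, 30, 15), (x2, 1, A, Vega, 38, 6)}
π_{cid, credits, title} gives {(cs, 4, Atlas), (cs, 8, Lyra), (p1, 1, Beta), (p1, 3, Delta), (p1, 7, Orion), (p1, 9, Helix), (p1, 9, Omega), (x2, 1, Vega)} (24 duplicate(s) eliminated).
Selection title ≠ Orion: {(cs, 4, Atlas), (cs, 8, Lyra), (p1, 1, Beta), (p1, 3, Delta), (p1, 9, Helix), (p1, 9, Omega), (x2, 1, Vega)}

{(cs, 4, Atlas), (cs, 8, Lyra), (p1, 1, Beta), (p1, 3, Delta), (p1, 9, Helix), (p1, 9, Omega), (x2, 1, Vega)}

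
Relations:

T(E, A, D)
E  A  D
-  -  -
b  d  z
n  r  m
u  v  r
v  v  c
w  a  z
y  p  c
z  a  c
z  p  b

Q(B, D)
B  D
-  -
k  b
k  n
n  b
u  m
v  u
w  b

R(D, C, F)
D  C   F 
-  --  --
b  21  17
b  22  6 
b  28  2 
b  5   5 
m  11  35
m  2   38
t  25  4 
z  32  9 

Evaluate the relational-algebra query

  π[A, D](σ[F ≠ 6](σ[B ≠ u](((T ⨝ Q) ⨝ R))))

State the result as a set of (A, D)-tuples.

Joining T and Q on D yields {(n, r, m, u), (z, p, b, k), (z, p, b, n), (z, p, b, w)}.
Joining (T ⨝ Q) and R on D yields {(n, r, m, u, 11, 35), (n, r, m, u, 2, 38), (z, p, b, k, 21, 17), (z, p, b, k, 22, 6), (z, p, b, k, 28, 2), (z, p, b, k, 5, 5), (z, p, b, n, 21, 17), (z, p, b, n, 22, 6), (z, p, b, n, 28, 2), (z, p, b, n, 5, 5), (z, p, b, w, 21, 17), (z, p, b, w, 22, 6), (z, p, b, w, 28, 2), (z, p, b, w, 5, 5)}.
Selection B ≠ u: {(z, p, b, k, 21, 17), (z, p, b, k, 22, 6), (z, p, b, k, 28, 2), (z, p, b, k, 5, 5), (z, p, b, n, 21, 17), (z, p, b, n, 22, 6), (z, p, b, n, 28, 2), (z, p, b, n, 5, 5), (z, p, b, w, 21, 17), (z, p, b, w, 22, 6), (z, p, b, w, 28, 2), (z, p, b, w, 5, 5)}
Selection F ≠ 6: {(z, p, b, k, 21, 17), (z, p, b, k, 28, 2), (z, p, b, k, 5, 5), (z, p, b, n, 21, 17), (z, p, b, n, 28, 2), (z, p, b, n, 5, 5), (z, p, b, w, 21, 17), (z, p, b, w, 28, 2), (z, p, b, w, 5, 5)}
π_{A, D} gives {(p, b)} (8 duplicate(s) eliminated).

{(p, b)}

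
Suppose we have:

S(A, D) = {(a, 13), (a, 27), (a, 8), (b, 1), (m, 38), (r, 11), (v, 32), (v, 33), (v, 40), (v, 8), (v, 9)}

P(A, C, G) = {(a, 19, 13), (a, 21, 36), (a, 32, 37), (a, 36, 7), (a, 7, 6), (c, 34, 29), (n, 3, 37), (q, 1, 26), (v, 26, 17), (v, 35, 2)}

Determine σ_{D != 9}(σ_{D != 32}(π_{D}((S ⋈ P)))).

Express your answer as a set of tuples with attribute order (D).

S ⋈ P (natural join on A): {(a, 13, 19, 13), (a, 13, 21, 36), (a, 13, 32, 37), (a, 13, 36, 7), (a, 13, 7, 6), (a, 27, 19, 13), (a, 27, 21, 36), (a, 27, 32, 37), (a, 27, 36, 7), (a, 27, 7, 6), (a, 8, 19, 13), (a, 8, 21, 36), (a, 8, 32, 37), (a, 8, 36, 7), (a, 8, 7, 6), (v, 32, 26, 17), (v, 32, 35, 2), (v, 33, 26, 17), (v, 33, 35, 2), (v, 40, 26, 17), (v, 40, 35, 2), (v, 8, 26, 17), (v, 8, 35, 2), (v, 9, 26, 17), (v, 9, 35, 2)}
Projecting to D (18 duplicate(s) eliminated): {13, 27, 32, 33, 40, 8, 9}
Apply σ_{D != 32}; surviving tuples: {13, 27, 33, 40, 8, 9}
Apply σ_{D != 9}; surviving tuples: {13, 27, 33, 40, 8}

{13, 27, 33, 40, 8}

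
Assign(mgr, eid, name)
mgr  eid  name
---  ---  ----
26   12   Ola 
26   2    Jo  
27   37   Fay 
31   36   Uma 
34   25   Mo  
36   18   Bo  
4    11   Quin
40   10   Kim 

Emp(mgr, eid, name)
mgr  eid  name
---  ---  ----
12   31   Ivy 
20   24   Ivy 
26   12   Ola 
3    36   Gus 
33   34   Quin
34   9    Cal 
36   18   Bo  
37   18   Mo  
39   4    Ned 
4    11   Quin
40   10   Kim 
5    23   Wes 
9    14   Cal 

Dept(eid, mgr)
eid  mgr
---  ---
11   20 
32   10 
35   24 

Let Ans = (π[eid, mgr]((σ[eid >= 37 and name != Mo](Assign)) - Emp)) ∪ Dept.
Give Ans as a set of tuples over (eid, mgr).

Filtering on eid >= 37 and name != Mo leaves {(27, 37, Fay)}.
Set difference of the two operands is {(27, 37, Fay)}.
π[eid, mgr]: project onto (eid, mgr) → {(37, 27)}
Set union of the two operands is {(11, 20), (32, 10), (35, 24), (37, 27)}.

{(11, 20), (32, 10), (35, 24), (37, 27)}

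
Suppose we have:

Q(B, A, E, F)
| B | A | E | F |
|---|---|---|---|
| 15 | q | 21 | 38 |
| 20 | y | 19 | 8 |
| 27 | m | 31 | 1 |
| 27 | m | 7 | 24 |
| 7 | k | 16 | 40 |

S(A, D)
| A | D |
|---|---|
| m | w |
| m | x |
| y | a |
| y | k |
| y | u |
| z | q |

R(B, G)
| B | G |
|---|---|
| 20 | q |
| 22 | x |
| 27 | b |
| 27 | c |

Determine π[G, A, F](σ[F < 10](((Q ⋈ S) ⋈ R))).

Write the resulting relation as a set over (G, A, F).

{(b, m, 1), (c, m, 1), (q, y, 8)}

Natural join on A: {(20, y, 19, 8, a), (20, y, 19, 8, k), (20, y, 19, 8, u), (27, m, 31, 1, w), (27, m, 31, 1, x), (27, m, 7, 24, w), (27, m, 7, 24, x)}
Natural join on B: {(20, y, 19, 8, a, q), (20, y, 19, 8, k, q), (20, y, 19, 8, u, q), (27, m, 31, 1, w, b), (27, m, 31, 1, w, c), (27, m, 31, 1, x, b), (27, m, 31, 1, x, c), (27, m, 7, 24, w, b), (27, m, 7, 24, w, c), (27, m, 7, 24, x, b), (27, m, 7, 24, x, c)}
Selection F < 10: {(20, y, 19, 8, a, q), (20, y, 19, 8, k, q), (20, y, 19, 8, u, q), (27, m, 31, 1, w, b), (27, m, 31, 1, w, c), (27, m, 31, 1, x, b), (27, m, 31, 1, x, c)}
π_{G, A, F} gives {(b, m, 1), (c, m, 1), (q, y, 8)} (4 duplicate(s) eliminated).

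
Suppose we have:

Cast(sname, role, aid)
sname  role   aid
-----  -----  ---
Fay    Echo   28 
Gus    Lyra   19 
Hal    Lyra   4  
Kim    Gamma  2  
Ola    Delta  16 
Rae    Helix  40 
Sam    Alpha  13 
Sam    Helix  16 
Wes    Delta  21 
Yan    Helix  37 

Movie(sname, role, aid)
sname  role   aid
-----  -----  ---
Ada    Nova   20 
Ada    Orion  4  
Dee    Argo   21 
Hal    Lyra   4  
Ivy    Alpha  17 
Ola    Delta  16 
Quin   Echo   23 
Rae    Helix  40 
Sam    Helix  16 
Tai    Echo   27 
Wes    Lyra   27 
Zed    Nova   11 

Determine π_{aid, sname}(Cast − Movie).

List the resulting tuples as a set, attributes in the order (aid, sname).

{(13, Sam), (19, Gus), (2, Kim), (21, Wes), (28, Fay), (37, Yan)}

Set difference of the two operands is {(Fay, Echo, 28), (Gus, Lyra, 19), (Kim, Gamma, 2), (Sam, Alpha, 13), (Wes, Delta, 21), (Yan, Helix, 37)}.
π_{aid, sname} gives {(13, Sam), (19, Gus), (2, Kim), (21, Wes), (28, Fay), (37, Yan)}.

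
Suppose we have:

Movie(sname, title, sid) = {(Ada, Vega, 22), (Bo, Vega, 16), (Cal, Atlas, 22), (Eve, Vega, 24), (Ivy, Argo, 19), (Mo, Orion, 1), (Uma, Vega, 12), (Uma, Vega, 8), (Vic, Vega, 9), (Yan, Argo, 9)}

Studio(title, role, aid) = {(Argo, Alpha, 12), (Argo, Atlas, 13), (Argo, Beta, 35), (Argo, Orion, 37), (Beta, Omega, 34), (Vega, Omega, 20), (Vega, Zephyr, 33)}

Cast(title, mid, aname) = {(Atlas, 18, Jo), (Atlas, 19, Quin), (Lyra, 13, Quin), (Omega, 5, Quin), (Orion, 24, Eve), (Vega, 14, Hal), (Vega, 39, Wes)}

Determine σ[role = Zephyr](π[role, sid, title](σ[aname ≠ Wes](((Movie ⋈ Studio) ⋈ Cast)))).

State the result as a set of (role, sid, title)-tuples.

{(Zephyr, 12, Vega), (Zephyr, 16, Vega), (Zephyr, 22, Vega), (Zephyr, 24, Vega), (Zephyr, 8, Vega), (Zephyr, 9, Vega)}

Joining Movie and Studio on title yields {(Ada, Vega, 22, Omega, 20), (Ada, Vega, 22, Zephyr, 33), (Bo, Vega, 16, Omega, 20), (Bo, Vega, 16, Zephyr, 33), (Eve, Vega, 24, Omega, 20), (Eve, Vega, 24, Zephyr, 33), (Ivy, Argo, 19, Alpha, 12), (Ivy, Argo, 19, Atlas, 13), (Ivy, Argo, 19, Beta, 35), (Ivy, Argo, 19, Orion, 37), (Uma, Vega, 12, Omega, 20), (Uma, Vega, 12, Zephyr, 33), (Uma, Vega, 8, Omega, 20), (Uma, Vega, 8, Zephyr, 33), (Vic, Vega, 9, Omega, 20), (Vic, Vega, 9, Zephyr, 33), (Yan, Argo, 9, Alpha, 12), (Yan, Argo, 9, Atlas, 13), (Yan, Argo, 9, Beta, 35), (Yan, Argo, 9, Orion, 37)}.
Joining (Movie ⋈ Studio) and Cast on title yields {(Ada, Vega, 22, Omega, 20, 14, Hal), (Ada, Vega, 22, Omega, 20, 39, Wes), (Ada, Vega, 22, Zephyr, 33, 14, Hal), (Ada, Vega, 22, Zephyr, 33, 39, Wes), (Bo, Vega, 16, Omega, 20, 14, Hal), (Bo, Vega, 16, Omega, 20, 39, Wes), (Bo, Vega, 16, Zephyr, 33, 14, Hal), (Bo, Vega, 16, Zephyr, 33, 39, Wes), (Eve, Vega, 24, Omega, 20, 14, Hal), (Eve, Vega, 24, Omega, 20, 39, Wes), (Eve, Vega, 24, Zephyr, 33, 14, Hal), (Eve, Vega, 24, Zephyr, 33, 39, Wes), (Uma, Vega, 12, Omega, 20, 14, Hal), (Uma, Vega, 12, Omega, 20, 39, Wes), (Uma, Vega, 12, Zephyr, 33, 14, Hal), (Uma, Vega, 12, Zephyr, 33, 39, Wes), (Uma, Vega, 8, Omega, 20, 14, Hal), (Uma, Vega, 8, Omega, 20, 39, Wes), (Uma, Vega, 8, Zephyr, 33, 14, Hal), (Uma, Vega, 8, Zephyr, 33, 39, Wes), (Vic, Vega, 9, Omega, 20, 14, Hal), (Vic, Vega, 9, Omega, 20, 39, Wes), (Vic, Vega, 9, Zephyr, 33, 14, Hal), (Vic, Vega, 9, Zephyr, 33, 39, Wes)}.
Filtering on aname ≠ Wes leaves {(Ada, Vega, 22, Omega, 20, 14, Hal), (Ada, Vega, 22, Zephyr, 33, 14, Hal), (Bo, Vega, 16, Omega, 20, 14, Hal), (Bo, Vega, 16, Zephyr, 33, 14, Hal), (Eve, Vega, 24, Omega, 20, 14, Hal), (Eve, Vega, 24, Zephyr, 33, 14, Hal), (Uma, Vega, 12, Omega, 20, 14, Hal), (Uma, Vega, 12, Zephyr, 33, 14, Hal), (Uma, Vega, 8, Omega, 20, 14, Hal), (Uma, Vega, 8, Zephyr, 33, 14, Hal), (Vic, Vega, 9, Omega, 20, 14, Hal), (Vic, Vega, 9, Zephyr, 33, 14, Hal)}.
Keep only column(s) role, sid, title: {(Omega, 12, Vega), (Omega, 16, Vega), (Omega, 22, Vega), (Omega, 24, Vega), (Omega, 8, Vega), (Omega, 9, Vega), (Zephyr, 12, Vega), (Zephyr, 16, Vega), (Zephyr, 22, Vega), (Zephyr, 24, Vega), (Zephyr, 8, Vega), (Zephyr, 9, Vega)}
Filtering on role = Zephyr leaves {(Zephyr, 12, Vega), (Zephyr, 16, Vega), (Zephyr, 22, Vega), (Zephyr, 24, Vega), (Zephyr, 8, Vega), (Zephyr, 9, Vega)}.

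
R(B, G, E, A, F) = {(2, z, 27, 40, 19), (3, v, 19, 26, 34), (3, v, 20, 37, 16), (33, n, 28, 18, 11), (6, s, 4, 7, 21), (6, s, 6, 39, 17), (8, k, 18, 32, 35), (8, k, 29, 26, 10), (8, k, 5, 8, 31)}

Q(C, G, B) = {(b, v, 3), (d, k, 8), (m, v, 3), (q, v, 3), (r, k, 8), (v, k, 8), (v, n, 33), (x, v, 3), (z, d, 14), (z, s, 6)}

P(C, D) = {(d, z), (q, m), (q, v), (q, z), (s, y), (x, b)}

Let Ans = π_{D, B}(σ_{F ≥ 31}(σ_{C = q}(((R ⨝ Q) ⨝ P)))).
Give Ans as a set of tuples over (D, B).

{(m, 3), (v, 3), (z, 3)}

Natural join on B, G: {(3, v, 19, 26, 34, b), (3, v, 19, 26, 34, m), (3, v, 19, 26, 34, q), (3, v, 19, 26, 34, x), (3, v, 20, 37, 16, b), (3, v, 20, 37, 16, m), (3, v, 20, 37, 16, q), (3, v, 20, 37, 16, x), (33, n, 28, 18, 11, v), (6, s, 4, 7, 21, z), (6, s, 6, 39, 17, z), (8, k, 18, 32, 35, d), (8, k, 18, 32, 35, r), (8, k, 18, 32, 35, v), (8, k, 29, 26, 10, d), (8, k, 29, 26, 10, r), (8, k, 29, 26, 10, v), (8, k, 5, 8, 31, d), (8, k, 5, 8, 31, r), (8, k, 5, 8, 31, v)}
Natural join on C: {(3, v, 19, 26, 34, q, m), (3, v, 19, 26, 34, q, v), (3, v, 19, 26, 34, q, z), (3, v, 19, 26, 34, x, b), (3, v, 20, 37, 16, q, m), (3, v, 20, 37, 16, q, v), (3, v, 20, 37, 16, q, z), (3, v, 20, 37, 16, x, b), (8, k, 18, 32, 35, d, z), (8, k, 29, 26, 10, d, z), (8, k, 5, 8, 31, d, z)}
Filtering on C = q leaves {(3, v, 19, 26, 34, q, m), (3, v, 19, 26, 34, q, v), (3, v, 19, 26, 34, q, z), (3, v, 20, 37, 16, q, m), (3, v, 20, 37, 16, q, v), (3, v, 20, 37, 16, q, z)}.
Filtering on F ≥ 31 leaves {(3, v, 19, 26, 34, q, m), (3, v, 19, 26, 34, q, v), (3, v, 19, 26, 34, q, z)}.
Keep only column(s) D, B: {(m, 3), (v, 3), (z, 3)}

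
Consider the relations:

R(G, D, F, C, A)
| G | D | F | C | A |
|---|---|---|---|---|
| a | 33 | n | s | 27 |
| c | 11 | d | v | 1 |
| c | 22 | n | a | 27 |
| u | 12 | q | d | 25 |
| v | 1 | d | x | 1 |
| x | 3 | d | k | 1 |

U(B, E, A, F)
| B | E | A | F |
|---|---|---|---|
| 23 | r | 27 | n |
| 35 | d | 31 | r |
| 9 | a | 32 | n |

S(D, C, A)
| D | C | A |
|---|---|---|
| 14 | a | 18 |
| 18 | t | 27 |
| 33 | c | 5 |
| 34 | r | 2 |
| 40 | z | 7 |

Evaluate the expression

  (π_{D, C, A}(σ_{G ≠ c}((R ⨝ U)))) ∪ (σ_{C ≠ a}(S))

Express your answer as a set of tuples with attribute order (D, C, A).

{(18, t, 27), (33, c, 5), (33, s, 27), (34, r, 2), (40, z, 7)}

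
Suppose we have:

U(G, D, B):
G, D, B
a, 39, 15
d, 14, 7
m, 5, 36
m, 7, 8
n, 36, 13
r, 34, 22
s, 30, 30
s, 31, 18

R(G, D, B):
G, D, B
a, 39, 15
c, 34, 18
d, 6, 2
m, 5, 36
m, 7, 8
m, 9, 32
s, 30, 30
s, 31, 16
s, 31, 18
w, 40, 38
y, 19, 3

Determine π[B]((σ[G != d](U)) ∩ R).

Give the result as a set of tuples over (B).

Selection G != d: {(a, 39, 15), (m, 5, 36), (m, 7, 8), (n, 36, 13), (r, 34, 22), (s, 30, 30), (s, 31, 18)}
Taking the intersection: {(a, 39, 15), (m, 5, 36), (m, 7, 8), (s, 30, 30), (s, 31, 18)}
π_{B} gives {15, 18, 30, 36, 8}.

{15, 18, 30, 36, 8}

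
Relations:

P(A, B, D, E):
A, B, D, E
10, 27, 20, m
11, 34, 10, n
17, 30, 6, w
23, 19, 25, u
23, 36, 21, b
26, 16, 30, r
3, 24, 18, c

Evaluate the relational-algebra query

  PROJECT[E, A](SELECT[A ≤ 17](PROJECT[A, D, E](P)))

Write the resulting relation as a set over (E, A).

{(c, 3), (m, 10), (n, 11), (w, 17)}

π[A, D, E]: project onto (A, D, E) → {(10, 20, m), (11, 10, n), (17, 6, w), (23, 21, b), (23, 25, u), (26, 30, r), (3, 18, c)}
σ[A ≤ 17]: keep tuples satisfying A ≤ 17 → {(10, 20, m), (11, 10, n), (17, 6, w), (3, 18, c)}
π[E, A]: project onto (E, A) → {(c, 3), (m, 10), (n, 11), (w, 17)}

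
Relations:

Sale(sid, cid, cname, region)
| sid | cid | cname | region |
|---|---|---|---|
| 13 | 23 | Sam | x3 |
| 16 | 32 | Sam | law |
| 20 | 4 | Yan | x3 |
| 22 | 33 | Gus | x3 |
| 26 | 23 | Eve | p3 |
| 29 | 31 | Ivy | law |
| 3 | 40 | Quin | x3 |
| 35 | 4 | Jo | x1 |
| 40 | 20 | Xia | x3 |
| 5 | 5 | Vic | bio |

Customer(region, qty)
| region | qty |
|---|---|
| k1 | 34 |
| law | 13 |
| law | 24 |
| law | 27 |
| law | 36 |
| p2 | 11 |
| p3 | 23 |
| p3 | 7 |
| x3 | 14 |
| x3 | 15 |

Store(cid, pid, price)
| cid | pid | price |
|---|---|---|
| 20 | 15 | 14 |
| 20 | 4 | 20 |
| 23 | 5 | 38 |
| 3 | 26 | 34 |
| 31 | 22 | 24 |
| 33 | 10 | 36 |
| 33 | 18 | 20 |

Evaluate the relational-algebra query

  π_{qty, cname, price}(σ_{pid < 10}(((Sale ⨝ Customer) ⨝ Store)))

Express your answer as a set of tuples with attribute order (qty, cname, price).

Natural join on region: {(13, 23, Sam, x3, 14), (13, 23, Sam, x3, 15), (16, 32, Sam, law, 13), (16, 32, Sam, law, 24), (16, 32, Sam, law, 27), (16, 32, Sam, law, 36), (20, 4, Yan, x3, 14), (20, 4, Yan, x3, 15), (22, 33, Gus, x3, 14), (22, 33, Gus, x3, 15), (26, 23, Eve, p3, 23), (26, 23, Eve, p3, 7), (29, 31, Ivy, law, 13), (29, 31, Ivy, law, 24), (29, 31, Ivy, law, 27), (29, 31, Ivy, law, 36), (3, 40, Quin, x3, 14), (3, 40, Quin, x3, 15), (40, 20, Xia, x3, 14), (40, 20, Xia, x3, 15)}
Natural join on cid: {(13, 23, Sam, x3, 14, 5, 38), (13, 23, Sam, x3, 15, 5, 38), (22, 33, Gus, x3, 14, 10, 36), (22, 33, Gus, x3, 14, 18, 20), (22, 33, Gus, x3, 15, 10, 36), (22, 33, Gus, x3, 15, 18, 20), (26, 23, Eve, p3, 23, 5, 38), (26, 23, Eve, p3, 7, 5, 38), (29, 31, Ivy, law, 13, 22, 24), (29, 31, Ivy, law, 24, 22, 24), (29, 31, Ivy, law, 27, 22, 24), (29, 31, Ivy, law, 36, 22, 24), (40, 20, Xia, x3, 14, 15, 14), (40, 20, Xia, x3, 14, 4, 20), (40, 20, Xia, x3, 15, 15, 14), (40, 20, Xia, x3, 15, 4, 20)}
σ[pid < 10]: keep tuples satisfying pid < 10 → {(13, 23, Sam, x3, 14, 5, 38), (13, 23, Sam, x3, 15, 5, 38), (26, 23, Eve, p3, 23, 5, 38), (26, 23, Eve, p3, 7, 5, 38), (40, 20, Xia, x3, 14, 4, 20), (40, 20, Xia, x3, 15, 4, 20)}
π[qty, cname, price]: project onto (qty, cname, price) → {(14, Sam, 38), (14, Xia, 20), (15, Sam, 38), (15, Xia, 20), (23, Eve, 38), (7, Eve, 38)}

{(14, Sam, 38), (14, Xia, 20), (15, Sam, 38), (15, Xia, 20), (23, Eve, 38), (7, Eve, 38)}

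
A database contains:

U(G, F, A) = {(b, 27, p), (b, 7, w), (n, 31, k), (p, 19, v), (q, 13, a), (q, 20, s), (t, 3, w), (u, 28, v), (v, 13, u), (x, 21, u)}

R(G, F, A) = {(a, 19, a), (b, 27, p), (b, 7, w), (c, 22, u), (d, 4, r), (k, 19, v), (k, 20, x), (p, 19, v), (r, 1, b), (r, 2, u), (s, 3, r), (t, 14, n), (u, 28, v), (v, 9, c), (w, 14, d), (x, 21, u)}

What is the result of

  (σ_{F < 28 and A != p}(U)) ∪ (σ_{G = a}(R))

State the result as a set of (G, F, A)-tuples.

Selection F < 28 and A != p: {(b, 7, w), (p, 19, v), (q, 13, a), (q, 20, s), (t, 3, w), (v, 13, u), (x, 21, u)}
Selection G = a: {(a, 19, a)}
Union: {(b, 7, w), (p, 19, v), (q, 13, a), (q, 20, s), (t, 3, w), (v, 13, u), (x, 21, u)} with {(a, 19, a)} → {(a, 19, a), (b, 7, w), (p, 19, v), (q, 13, a), (q, 20, s), (t, 3, w), (v, 13, u), (x, 21, u)}

{(a, 19, a), (b, 7, w), (p, 19, v), (q, 13, a), (q, 20, s), (t, 3, w), (v, 13, u), (x, 21, u)}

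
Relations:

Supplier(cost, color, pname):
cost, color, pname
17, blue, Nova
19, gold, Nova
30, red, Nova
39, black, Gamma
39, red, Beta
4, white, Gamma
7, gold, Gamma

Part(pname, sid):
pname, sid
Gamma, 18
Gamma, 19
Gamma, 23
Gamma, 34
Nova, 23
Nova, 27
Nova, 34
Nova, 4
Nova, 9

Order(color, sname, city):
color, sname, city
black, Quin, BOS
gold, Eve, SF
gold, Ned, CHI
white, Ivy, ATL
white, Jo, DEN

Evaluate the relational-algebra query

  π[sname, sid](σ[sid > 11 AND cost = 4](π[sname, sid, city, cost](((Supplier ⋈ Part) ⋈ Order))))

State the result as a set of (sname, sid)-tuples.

Natural join on pname: {(17, blue, Nova, 23), (17, blue, Nova, 27), (17, blue, Nova, 34), (17, blue, Nova, 4), (17, blue, Nova, 9), (19, gold, Nova, 23), (19, gold, Nova, 27), (19, gold, Nova, 34), (19, gold, Nova, 4), (19, gold, Nova, 9), (30, red, Nova, 23), (30, red, Nova, 27), (30, red, Nova, 34), (30, red, Nova, 4), (30, red, Nova, 9), (39, black, Gamma, 18), (39, black, Gamma, 19), (39, black, Gamma, 23), (39, black, Gamma, 34), (4, white, Gamma, 18), (4, white, Gamma, 19), (4, white, Gamma, 23), (4, white, Gamma, 34), (7, gold, Gamma, 18), (7, gold, Gamma, 19), (7, gold, Gamma, 23), (7, gold, Gamma, 34)}
Natural join on color: {(19, gold, Nova, 23, Eve, SF), (19, gold, Nova, 23, Ned, CHI), (19, gold, Nova, 27, Eve, SF), (19, gold, Nova, 27, Ned, CHI), (19, gold, Nova, 34, Eve, SF), (19, gold, Nova, 34, Ned, CHI), (19, gold, Nova, 4, Eve, SF), (19, gold, Nova, 4, Ned, CHI), (19, gold, Nova, 9, Eve, SF), (19, gold, Nova, 9, Ned, CHI), (39, black, Gamma, 18, Quin, BOS), (39, black, Gamma, 19, Quin, BOS), (39, black, Gamma, 23, Quin, BOS), (39, black, Gamma, 34, Quin, BOS), (4, white, Gamma, 18, Ivy, ATL), (4, white, Gamma, 18, Jo, DEN), (4, white, Gamma, 19, Ivy, ATL), (4, white, Gamma, 19, Jo, DEN), (4, white, Gamma, 23, Ivy, ATL), (4, white, Gamma, 23, Jo, DEN), (4, white, Gamma, 34, Ivy, ATL), (4, white, Gamma, 34, Jo, DEN), (7, gold, Gamma, 18, Eve, SF), (7, gold, Gamma, 18, Ned, CHI), (7, gold, Gamma, 19, Eve, SF), (7, gold, Gamma, 19, Ned, CHI), (7, gold, Gamma, 23, Eve, SF), (7, gold, Gamma, 23, Ned, CHI), (7, gold, Gamma, 34, Eve, SF), (7, gold, Gamma, 34, Ned, CHI)}
Projecting to sname, sid, city, cost: {(Eve, 18, SF, 7), (Eve, 19, SF, 7), (Eve, 23, SF, 19), (Eve, 23, SF, 7), (Eve, 27, SF, 19), (Eve, 34, SF, 19), (Eve, 34, SF, 7), (Eve, 4, SF, 19), (Eve, 9, SF, 19), (Ivy, 18, ATL, 4), (Ivy, 19, ATL, 4), (Ivy, 23, ATL, 4), (Ivy, 34, ATL, 4), (Jo, 18, DEN, 4), (Jo, 19, DEN, 4), (Jo, 23, DEN, 4), (Jo, 34, DEN, 4), (Ned, 18, CHI, 7), (Ned, 19, CHI, 7), (Ned, 23, CHI, 19), (Ned, 23, CHI, 7), (Ned, 27, CHI, 19), (Ned, 34, CHI, 19), (Ned, 34, CHI, 7), (Ned, 4, CHI, 19), (Ned, 9, CHI, 19), (Quin, 18, BOS, 39), (Quin, 19, BOS, 39), (Quin, 23, BOS, 39), (Quin, 34, BOS, 39)}
Selection sid > 11 AND cost = 4: {(Ivy, 18, ATL, 4), (Ivy, 19, ATL, 4), (Ivy, 23, ATL, 4), (Ivy, 34, ATL, 4), (Jo, 18, DEN, 4), (Jo, 19, DEN, 4), (Jo, 23, DEN, 4), (Jo, 34, DEN, 4)}
Projecting to sname, sid: {(Ivy, 18), (Ivy, 19), (Ivy, 23), (Ivy, 34), (Jo, 18), (Jo, 19), (Jo, 23), (Jo, 34)}

{(Ivy, 18), (Ivy, 19), (Ivy, 23), (Ivy, 34), (Jo, 18), (Jo, 19), (Jo, 23), (Jo, 34)}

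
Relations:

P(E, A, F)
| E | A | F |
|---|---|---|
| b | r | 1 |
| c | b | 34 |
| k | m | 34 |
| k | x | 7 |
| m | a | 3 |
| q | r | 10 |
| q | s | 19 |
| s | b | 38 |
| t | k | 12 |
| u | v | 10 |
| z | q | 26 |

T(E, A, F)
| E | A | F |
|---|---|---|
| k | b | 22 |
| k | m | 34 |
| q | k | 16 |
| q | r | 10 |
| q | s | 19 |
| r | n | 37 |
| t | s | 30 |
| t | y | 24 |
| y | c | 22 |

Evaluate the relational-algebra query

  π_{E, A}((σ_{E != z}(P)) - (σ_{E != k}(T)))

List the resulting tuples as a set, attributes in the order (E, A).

Filtering on E != z leaves {(b, r, 1), (c, b, 34), (k, m, 34), (k, x, 7), (m, a, 3), (q, r, 10), (q, s, 19), (s, b, 38), (t, k, 12), (u, v, 10)}.
Filtering on E != k leaves {(q, k, 16), (q, r, 10), (q, s, 19), (r, n, 37), (t, s, 30), (t, y, 24), (y, c, 22)}.
Taking the difference: {(b, r, 1), (c, b, 34), (k, m, 34), (k, x, 7), (m, a, 3), (s, b, 38), (t, k, 12), (u, v, 10)}
Keep only column(s) E, A: {(b, r), (c, b), (k, m), (k, x), (m, a), (s, b), (t, k), (u, v)}

{(b, r), (c, b), (k, m), (k, x), (m, a), (s, b), (t, k), (u, v)}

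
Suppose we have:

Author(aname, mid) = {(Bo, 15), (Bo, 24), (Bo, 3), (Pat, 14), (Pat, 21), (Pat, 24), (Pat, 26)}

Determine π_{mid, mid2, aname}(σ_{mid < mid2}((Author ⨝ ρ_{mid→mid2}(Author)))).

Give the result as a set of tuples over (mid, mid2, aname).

{(14, 21, Pat), (14, 24, Pat), (14, 26, Pat), (15, 24, Bo), (21, 24, Pat), (21, 26, Pat), (24, 26, Pat), (3, 15, Bo), (3, 24, Bo)}

ρ[mid→mid2]: schema becomes (aname, mid2); tuples unchanged.
Joining Author and ρ_{mid→mid2}(Author) on aname yields {(Bo, 15, 15), (Bo, 15, 24), (Bo, 15, 3), (Bo, 24, 15), (Bo, 24, 24), (Bo, 24, 3), (Bo, 3, 15), (Bo, 3, 24), (Bo, 3, 3), (Pat, 14, 14), (Pat, 14, 21), (Pat, 14, 24), (Pat, 14, 26), (Pat, 21, 14), (Pat, 21, 21), (Pat, 21, 24), (Pat, 21, 26), (Pat, 24, 14), (Pat, 24, 21), (Pat, 24, 24), (Pat, 24, 26), (Pat, 26, 14), (Pat, 26, 21), (Pat, 26, 24), (Pat, 26, 26)}.
Filtering on mid < mid2 leaves {(Bo, 15, 24), (Bo, 3, 15), (Bo, 3, 24), (Pat, 14, 21), (Pat, 14, 24), (Pat, 14, 26), (Pat, 21, 24), (Pat, 21, 26), (Pat, 24, 26)}.
Projecting to mid, mid2, aname: {(14, 21, Pat), (14, 24, Pat), (14, 26, Pat), (15, 24, Bo), (21, 24, Pat), (21, 26, Pat), (24, 26, Pat), (3, 15, Bo), (3, 24, Bo)}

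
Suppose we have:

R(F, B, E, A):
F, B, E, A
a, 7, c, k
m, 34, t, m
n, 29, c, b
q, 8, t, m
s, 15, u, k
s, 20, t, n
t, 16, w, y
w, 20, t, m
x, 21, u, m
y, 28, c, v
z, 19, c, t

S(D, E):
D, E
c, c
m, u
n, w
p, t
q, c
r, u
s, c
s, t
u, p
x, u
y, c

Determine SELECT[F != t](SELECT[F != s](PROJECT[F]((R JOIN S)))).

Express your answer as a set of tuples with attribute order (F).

{a, m, n, q, w, x, y, z}

Natural join on E: {(a, 7, c, k, c), (a, 7, c, k, q), (a, 7, c, k, s), (a, 7, c, k, y), (m, 34, t, m, p), (m, 34, t, m, s), (n, 29, c, b, c), (n, 29, c, b, q), (n, 29, c, b, s), (n, 29, c, b, y), (q, 8, t, m, p), (q, 8, t, m, s), (s, 15, u, k, m), (s, 15, u, k, r), (s, 15, u, k, x), (s, 20, t, n, p), (s, 20, t, n, s), (t, 16, w, y, n), (w, 20, t, m, p), (w, 20, t, m, s), (x, 21, u, m, m), (x, 21, u, m, r), (x, 21, u, m, x), (y, 28, c, v, c), (y, 28, c, v, q), (y, 28, c, v, s), (y, 28, c, v, y), (z, 19, c, t, c), (z, 19, c, t, q), (z, 19, c, t, s), (z, 19, c, t, y)}
Projecting to F (21 duplicate(s) eliminated): {a, m, n, q, s, t, w, x, y, z}
σ[F != s]: keep tuples satisfying F != s → {a, m, n, q, t, w, x, y, z}
σ[F != t]: keep tuples satisfying F != t → {a, m, n, q, w, x, y, z}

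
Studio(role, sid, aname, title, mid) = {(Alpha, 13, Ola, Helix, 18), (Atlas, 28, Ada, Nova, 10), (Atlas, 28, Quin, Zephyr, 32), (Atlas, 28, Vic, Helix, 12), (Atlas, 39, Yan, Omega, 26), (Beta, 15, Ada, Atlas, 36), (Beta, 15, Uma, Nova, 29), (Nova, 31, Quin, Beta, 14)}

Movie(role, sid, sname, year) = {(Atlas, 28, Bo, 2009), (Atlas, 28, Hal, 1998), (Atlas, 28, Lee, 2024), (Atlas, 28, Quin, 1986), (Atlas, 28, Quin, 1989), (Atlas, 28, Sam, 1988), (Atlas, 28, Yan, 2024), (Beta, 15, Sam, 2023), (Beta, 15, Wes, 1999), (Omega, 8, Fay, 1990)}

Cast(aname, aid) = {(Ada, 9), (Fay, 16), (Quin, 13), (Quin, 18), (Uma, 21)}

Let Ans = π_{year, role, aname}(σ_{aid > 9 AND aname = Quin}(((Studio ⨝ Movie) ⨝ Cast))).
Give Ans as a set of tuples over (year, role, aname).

{(1986, Atlas, Quin), (1988, Atlas, Quin), (1989, Atlas, Quin), (1998, Atlas, Quin), (2009, Atlas, Quin), (2024, Atlas, Quin)}

Joining Studio and Movie on role, sid yields {(Atlas, 28, Ada, Nova, 10, Bo, 2009), (Atlas, 28, Ada, Nova, 10, Hal, 1998), (Atlas, 28, Ada, Nova, 10, Lee, 2024), (Atlas, 28, Ada, Nova, 10, Quin, 1986), (Atlas, 28, Ada, Nova, 10, Quin, 1989), (Atlas, 28, Ada, Nova, 10, Sam, 1988), (Atlas, 28, Ada, Nova, 10, Yan, 2024), (Atlas, 28, Quin, Zephyr, 32, Bo, 2009), (Atlas, 28, Quin, Zephyr, 32, Hal, 1998), (Atlas, 28, Quin, Zephyr, 32, Lee, 2024), (Atlas, 28, Quin, Zephyr, 32, Quin, 1986), (Atlas, 28, Quin, Zephyr, 32, Quin, 1989), (Atlas, 28, Quin, Zephyr, 32, Sam, 1988), (Atlas, 28, Quin, Zephyr, 32, Yan, 2024), (Atlas, 28, Vic, Helix, 12, Bo, 2009), (Atlas, 28, Vic, Helix, 12, Hal, 1998), (Atlas, 28, Vic, Helix, 12, Lee, 2024), (Atlas, 28, Vic, Helix, 12, Quin, 1986), (Atlas, 28, Vic, Helix, 12, Quin, 1989), (Atlas, 28, Vic, Helix, 12, Sam, 1988), (Atlas, 28, Vic, Helix, 12, Yan, 2024), (Beta, 15, Ada, Atlas, 36, Sam, 2023), (Beta, 15, Ada, Atlas, 36, Wes, 1999), (Beta, 15, Uma, Nova, 29, Sam, 2023), (Beta, 15, Uma, Nova, 29, Wes, 1999)}.
Joining (Studio ⨝ Movie) and Cast on aname yields {(Atlas, 28, Ada, Nova, 10, Bo, 2009, 9), (Atlas, 28, Ada, Nova, 10, Hal, 1998, 9), (Atlas, 28, Ada, Nova, 10, Lee, 2024, 9), (Atlas, 28, Ada, Nova, 10, Quin, 1986, 9), (Atlas, 28, Ada, Nova, 10, Quin, 1989, 9), (Atlas, 28, Ada, Nova, 10, Sam, 1988, 9), (Atlas, 28, Ada, Nova, 10, Yan, 2024, 9), (Atlas, 28, Quin, Zephyr, 32, Bo, 2009, 13), (Atlas, 28, Quin, Zephyr, 32, Bo, 2009, 18), (Atlas, 28, Quin, Zephyr, 32, Hal, 1998, 13), (Atlas, 28, Quin, Zephyr, 32, Hal, 1998, 18), (Atlas, 28, Quin, Zephyr, 32, Lee, 2024, 13), (Atlas, 28, Quin, Zephyr, 32, Lee, 2024, 18), (Atlas, 28, Quin, Zephyr, 32, Quin, 1986, 13), (Atlas, 28, Quin, Zephyr, 32, Quin, 1986, 18), (Atlas, 28, Quin, Zephyr, 32, Quin, 1989, 13), (Atlas, 28, Quin, Zephyr, 32, Quin, 1989, 18), (Atlas, 28, Quin, Zephyr, 32, Sam, 1988, 13), (Atlas, 28, Quin, Zephyr, 32, Sam, 1988, 18), (Atlas, 28, Quin, Zephyr, 32, Yan, 2024, 13), (Atlas, 28, Quin, Zephyr, 32, Yan, 2024, 18), (Beta, 15, Ada, Atlas, 36, Sam, 2023, 9), (Beta, 15, Ada, Atlas, 36, Wes, 1999, 9), (Beta, 15, Uma, Nova, 29, Sam, 2023, 21), (Beta, 15, Uma, Nova, 29, Wes, 1999, 21)}.
Selection aid > 9 AND aname = Quin: {(Atlas, 28, Quin, Zephyr, 32, Bo, 2009, 13), (Atlas, 28, Quin, Zephyr, 32, Bo, 2009, 18), (Atlas, 28, Quin, Zephyr, 32, Hal, 1998, 13), (Atlas, 28, Quin, Zephyr, 32, Hal, 1998, 18), (Atlas, 28, Quin, Zephyr, 32, Lee, 2024, 13), (Atlas, 28, Quin, Zephyr, 32, Lee, 2024, 18), (Atlas, 28, Quin, Zephyr, 32, Quin, 1986, 13), (Atlas, 28, Quin, Zephyr, 32, Quin, 1986, 18), (Atlas, 28, Quin, Zephyr, 32, Quin, 1989, 13), (Atlas, 28, Quin, Zephyr, 32, Quin, 1989, 18), (Atlas, 28, Quin, Zephyr, 32, Sam, 1988, 13), (Atlas, 28, Quin, Zephyr, 32, Sam, 1988, 18), (Atlas, 28, Quin, Zephyr, 32, Yan, 2024, 13), (Atlas, 28, Quin, Zephyr, 32, Yan, 2024, 18)}
Keep only column(s) year, role, aname (8 duplicate(s) eliminated): {(1986, Atlas, Quin), (1988, Atlas, Quin), (1989, Atlas, Quin), (1998, Atlas, Quin), (2009, Atlas, Quin), (2024, Atlas, Quin)}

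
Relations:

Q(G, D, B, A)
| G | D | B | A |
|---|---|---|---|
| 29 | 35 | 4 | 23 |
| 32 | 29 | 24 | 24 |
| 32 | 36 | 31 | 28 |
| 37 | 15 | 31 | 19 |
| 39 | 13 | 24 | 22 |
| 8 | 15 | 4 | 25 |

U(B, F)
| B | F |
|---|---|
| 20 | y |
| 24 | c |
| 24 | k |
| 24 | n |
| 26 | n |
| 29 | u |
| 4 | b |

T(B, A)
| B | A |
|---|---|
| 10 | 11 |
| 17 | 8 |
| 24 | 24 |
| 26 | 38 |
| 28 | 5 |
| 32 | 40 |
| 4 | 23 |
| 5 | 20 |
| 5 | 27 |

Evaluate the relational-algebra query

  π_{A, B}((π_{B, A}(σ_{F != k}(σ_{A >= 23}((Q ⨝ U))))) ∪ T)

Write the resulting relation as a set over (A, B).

Q ⋈ U (natural join on B): {(29, 35, 4, 23, b), (32, 29, 24, 24, c), (32, 29, 24, 24, k), (32, 29, 24, 24, n), (39, 13, 24, 22, c), (39, 13, 24, 22, k), (39, 13, 24, 22, n), (8, 15, 4, 25, b)}
Selection A >= 23: {(29, 35, 4, 23, b), (32, 29, 24, 24, c), (32, 29, 24, 24, k), (32, 29, 24, 24, n), (8, 15, 4, 25, b)}
Selection F != k: {(29, 35, 4, 23, b), (32, 29, 24, 24, c), (32, 29, 24, 24, n), (8, 15, 4, 25, b)}
Keep only column(s) B, A (1 duplicate(s) eliminated): {(24, 24), (4, 23), (4, 25)}
Taking the union: {(10, 11), (17, 8), (24, 24), (26, 38), (28, 5), (32, 40), (4, 23), (4, 25), (5, 20), (5, 27)}
Keep only column(s) A, B: {(11, 10), (20, 5), (23, 4), (24, 24), (25, 4), (27, 5), (38, 26), (40, 32), (5, 28), (8, 17)}

{(11, 10), (20, 5), (23, 4), (24, 24), (25, 4), (27, 5), (38, 26), (40, 32), (5, 28), (8, 17)}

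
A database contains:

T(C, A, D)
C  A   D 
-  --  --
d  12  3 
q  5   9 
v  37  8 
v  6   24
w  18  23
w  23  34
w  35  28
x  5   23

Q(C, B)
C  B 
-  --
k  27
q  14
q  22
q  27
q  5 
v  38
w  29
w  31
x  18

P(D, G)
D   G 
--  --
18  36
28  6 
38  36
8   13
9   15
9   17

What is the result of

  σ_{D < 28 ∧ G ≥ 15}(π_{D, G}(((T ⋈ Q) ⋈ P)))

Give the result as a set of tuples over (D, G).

Natural join on C: {(q, 5, 9, 14), (q, 5, 9, 22), (q, 5, 9, 27), (q, 5, 9, 5), (v, 37, 8, 38), (v, 6, 24, 38), (w, 18, 23, 29), (w, 18, 23, 31), (w, 23, 34, 29), (w, 23, 34, 31), (w, 35, 28, 29), (w, 35, 28, 31), (x, 5, 23, 18)}
Natural join on D: {(q, 5, 9, 14, 15), (q, 5, 9, 14, 17), (q, 5, 9, 22, 15), (q, 5, 9, 22, 17), (q, 5, 9, 27, 15), (q, 5, 9, 27, 17), (q, 5, 9, 5, 15), (q, 5, 9, 5, 17), (v, 37, 8, 38, 13), (w, 35, 28, 29, 6), (w, 35, 28, 31, 6)}
Projecting to D, G (7 duplicate(s) eliminated): {(28, 6), (8, 13), (9, 15), (9, 17)}
Apply σ_{D < 28 ∧ G ≥ 15}; surviving tuples: {(9, 15), (9, 17)}

{(9, 15), (9, 17)}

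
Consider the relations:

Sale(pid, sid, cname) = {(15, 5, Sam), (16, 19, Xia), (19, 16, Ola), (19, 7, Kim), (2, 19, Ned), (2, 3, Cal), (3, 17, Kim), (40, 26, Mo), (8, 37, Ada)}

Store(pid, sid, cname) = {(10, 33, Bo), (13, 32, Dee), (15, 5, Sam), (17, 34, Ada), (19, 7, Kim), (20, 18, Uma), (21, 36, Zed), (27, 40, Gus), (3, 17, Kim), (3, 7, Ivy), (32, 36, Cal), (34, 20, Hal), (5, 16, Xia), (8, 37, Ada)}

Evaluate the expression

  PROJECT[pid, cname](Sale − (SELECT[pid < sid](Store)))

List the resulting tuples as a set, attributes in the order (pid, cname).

σ[pid < sid]: keep tuples satisfying pid < sid → {(10, 33, Bo), (13, 32, Dee), (17, 34, Ada), (21, 36, Zed), (27, 40, Gus), (3, 17, Kim), (3, 7, Ivy), (32, 36, Cal), (5, 16, Xia), (8, 37, Ada)}
Set difference of the two operands is {(15, 5, Sam), (16, 19, Xia), (19, 16, Ola), (19, 7, Kim), (2, 19, Ned), (2, 3, Cal), (40, 26, Mo)}.
Projecting to pid, cname: {(15, Sam), (16, Xia), (19, Kim), (19, Ola), (2, Cal), (2, Ned), (40, Mo)}

{(15, Sam), (16, Xia), (19, Kim), (19, Ola), (2, Cal), (2, Ned), (40, Mo)}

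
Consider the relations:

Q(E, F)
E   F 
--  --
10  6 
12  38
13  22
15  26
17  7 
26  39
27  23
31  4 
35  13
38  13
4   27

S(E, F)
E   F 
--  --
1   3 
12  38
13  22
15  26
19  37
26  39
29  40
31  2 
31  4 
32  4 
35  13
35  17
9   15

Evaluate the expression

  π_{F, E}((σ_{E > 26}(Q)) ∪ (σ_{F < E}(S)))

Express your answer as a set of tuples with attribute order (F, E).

Selection E > 26: {(27, 23), (31, 4), (35, 13), (38, 13)}
Selection F < E: {(31, 2), (31, 4), (32, 4), (35, 13), (35, 17)}
Set union of the two operands is {(27, 23), (31, 2), (31, 4), (32, 4), (35, 13), (35, 17), (38, 13)}.
Projecting to F, E: {(13, 35), (13, 38), (17, 35), (2, 31), (23, 27), (4, 31), (4, 32)}

{(13, 35), (13, 38), (17, 35), (2, 31), (23, 27), (4, 31), (4, 32)}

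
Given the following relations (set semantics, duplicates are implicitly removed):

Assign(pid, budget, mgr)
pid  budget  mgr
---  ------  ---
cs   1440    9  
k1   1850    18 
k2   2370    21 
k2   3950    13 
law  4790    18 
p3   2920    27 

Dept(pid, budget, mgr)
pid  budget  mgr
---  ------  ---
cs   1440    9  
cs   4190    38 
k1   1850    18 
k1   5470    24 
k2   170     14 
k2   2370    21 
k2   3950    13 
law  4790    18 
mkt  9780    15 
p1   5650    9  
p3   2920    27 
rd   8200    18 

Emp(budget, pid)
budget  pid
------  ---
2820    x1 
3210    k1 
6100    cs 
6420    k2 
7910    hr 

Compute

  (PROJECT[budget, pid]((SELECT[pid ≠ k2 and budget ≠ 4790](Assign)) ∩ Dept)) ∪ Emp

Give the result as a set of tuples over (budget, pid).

{(1440, cs), (1850, k1), (2820, x1), (2920, p3), (3210, k1), (6100, cs), (6420, k2), (7910, hr)}

σ[pid ≠ k2 and budget ≠ 4790]: keep tuples satisfying pid ≠ k2 and budget ≠ 4790 → {(cs, 1440, 9), (k1, 1850, 18), (p3, 2920, 27)}
Taking the intersection: {(cs, 1440, 9), (k1, 1850, 18), (p3, 2920, 27)}
Projecting to budget, pid: {(1440, cs), (1850, k1), (2920, p3)}
Taking the union: {(1440, cs), (1850, k1), (2820, x1), (2920, p3), (3210, k1), (6100, cs), (6420, k2), (7910, hr)}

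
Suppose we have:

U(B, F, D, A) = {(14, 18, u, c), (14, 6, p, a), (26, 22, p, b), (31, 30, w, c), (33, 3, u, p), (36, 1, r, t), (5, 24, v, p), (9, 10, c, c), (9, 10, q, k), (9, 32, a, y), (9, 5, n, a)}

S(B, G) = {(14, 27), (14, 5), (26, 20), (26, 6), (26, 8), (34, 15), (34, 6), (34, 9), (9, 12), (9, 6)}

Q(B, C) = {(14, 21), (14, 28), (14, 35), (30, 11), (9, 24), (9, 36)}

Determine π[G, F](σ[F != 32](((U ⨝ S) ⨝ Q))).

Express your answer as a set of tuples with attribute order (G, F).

{(12, 10), (12, 5), (27, 18), (27, 6), (5, 18), (5, 6), (6, 10), (6, 5)}

U ⋈ S (natural join on B): {(14, 18, u, c, 27), (14, 18, u, c, 5), (14, 6, p, a, 27), (14, 6, p, a, 5), (26, 22, p, b, 20), (26, 22, p, b, 6), (26, 22, p, b, 8), (9, 10, c, c, 12), (9, 10, c, c, 6), (9, 10, q, k, 12), (9, 10, q, k, 6), (9, 32, a, y, 12), (9, 32, a, y, 6), (9, 5, n, a, 12), (9, 5, n, a, 6)}
(U ⨝ S) ⋈ Q (natural join on B): {(14, 18, u, c, 27, 21), (14, 18, u, c, 27, 28), (14, 18, u, c, 27, 35), (14, 18, u, c, 5, 21), (14, 18, u, c, 5, 28), (14, 18, u, c, 5, 35), (14, 6, p, a, 27, 21), (14, 6, p, a, 27, 28), (14, 6, p, a, 27, 35), (14, 6, p, a, 5, 21), (14, 6, p, a, 5, 28), (14, 6, p, a, 5, 35), (9, 10, c, c, 12, 24), (9, 10, c, c, 12, 36), (9, 10, c, c, 6, 24), (9, 10, c, c, 6, 36), (9, 10, q, k, 12, 24), (9, 10, q, k, 12, 36), (9, 10, q, k, 6, 24), (9, 10, q, k, 6, 36), (9, 32, a, y, 12, 24), (9, 32, a, y, 12, 36), (9, 32, a, y, 6, 24), (9, 32, a, y, 6, 36), (9, 5, n, a, 12, 24), (9, 5, n, a, 12, 36), (9, 5, n, a, 6, 24), (9, 5, n, a, 6, 36)}
σ[F != 32]: keep tuples satisfying F != 32 → {(14, 18, u, c, 27, 21), (14, 18, u, c, 27, 28), (14, 18, u, c, 27, 35), (14, 18, u, c, 5, 21), (14, 18, u, c, 5, 28), (14, 18, u, c, 5, 35), (14, 6, p, a, 27, 21), (14, 6, p, a, 27, 28), (14, 6, p, a, 27, 35), (14, 6, p, a, 5, 21), (14, 6, p, a, 5, 28), (14, 6, p, a, 5, 35), (9, 10, c, c, 12, 24), (9, 10, c, c, 12, 36), (9, 10, c, c, 6, 24), (9, 10, c, c, 6, 36), (9, 10, q, k, 12, 24), (9, 10, q, k, 12, 36), (9, 10, q, k, 6, 24), (9, 10, q, k, 6, 36), (9, 5, n, a, 12, 24), (9, 5, n, a, 12, 36), (9, 5, n, a, 6, 24), (9, 5, n, a, 6, 36)}
π[G, F]: project onto (G, F) (16 duplicate(s) eliminated) → {(12, 10), (12, 5), (27, 18), (27, 6), (5, 18), (5, 6), (6, 10), (6, 5)}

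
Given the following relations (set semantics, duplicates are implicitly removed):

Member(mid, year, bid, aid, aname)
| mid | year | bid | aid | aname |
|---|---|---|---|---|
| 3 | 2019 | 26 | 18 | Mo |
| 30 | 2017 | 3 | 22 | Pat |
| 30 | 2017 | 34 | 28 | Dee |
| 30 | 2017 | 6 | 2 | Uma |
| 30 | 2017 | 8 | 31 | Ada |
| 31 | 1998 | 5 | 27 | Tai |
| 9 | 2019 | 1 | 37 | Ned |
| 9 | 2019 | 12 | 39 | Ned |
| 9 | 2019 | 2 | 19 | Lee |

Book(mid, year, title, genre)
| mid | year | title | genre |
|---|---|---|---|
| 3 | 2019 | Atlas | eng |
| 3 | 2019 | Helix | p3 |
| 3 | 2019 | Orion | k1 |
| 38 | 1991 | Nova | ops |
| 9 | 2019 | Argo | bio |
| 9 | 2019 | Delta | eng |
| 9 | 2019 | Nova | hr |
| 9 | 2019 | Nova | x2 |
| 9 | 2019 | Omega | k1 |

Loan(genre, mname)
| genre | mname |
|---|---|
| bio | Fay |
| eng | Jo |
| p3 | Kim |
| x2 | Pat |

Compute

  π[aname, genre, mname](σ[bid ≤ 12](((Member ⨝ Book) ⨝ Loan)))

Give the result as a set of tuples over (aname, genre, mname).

Member ⋈ Book (natural join on mid, year): {(3, 2019, 26, 18, Mo, Atlas, eng), (3, 2019, 26, 18, Mo, Helix, p3), (3, 2019, 26, 18, Mo, Orion, k1), (9, 2019, 1, 37, Ned, Argo, bio), (9, 2019, 1, 37, Ned, Delta, eng), (9, 2019, 1, 37, Ned, Nova, hr), (9, 2019, 1, 37, Ned, Nova, x2), (9, 2019, 1, 37, Ned, Omega, k1), (9, 2019, 12, 39, Ned, Argo, bio), (9, 2019, 12, 39, Ned, Delta, eng), (9, 2019, 12, 39, Ned, Nova, hr), (9, 2019, 12, 39, Ned, Nova, x2), (9, 2019, 12, 39, Ned, Omega, k1), (9, 2019, 2, 19, Lee, Argo, bio), (9, 2019, 2, 19, Lee, Delta, eng), (9, 2019, 2, 19, Lee, Nova, hr), (9, 2019, 2, 19, Lee, Nova, x2), (9, 2019, 2, 19, Lee, Omega, k1)}
(Member ⨝ Book) ⋈ Loan (natural join on genre): {(3, 2019, 26, 18, Mo, Atlas, eng, Jo), (3, 2019, 26, 18, Mo, Helix, p3, Kim), (9, 2019, 1, 37, Ned, Argo, bio, Fay), (9, 2019, 1, 37, Ned, Delta, eng, Jo), (9, 2019, 1, 37, Ned, Nova, x2, Pat), (9, 2019, 12, 39, Ned, Argo, bio, Fay), (9, 2019, 12, 39, Ned, Delta, eng, Jo), (9, 2019, 12, 39, Ned, Nova, x2, Pat), (9, 2019, 2, 19, Lee, Argo, bio, Fay), (9, 2019, 2, 19, Lee, Delta, eng, Jo), (9, 2019, 2, 19, Lee, Nova, x2, Pat)}
Filtering on bid ≤ 12 leaves {(9, 2019, 1, 37, Ned, Argo, bio, Fay), (9, 2019, 1, 37, Ned, Delta, eng, Jo), (9, 2019, 1, 37, Ned, Nova, x2, Pat), (9, 2019, 12, 39, Ned, Argo, bio, Fay), (9, 2019, 12, 39, Ned, Delta, eng, Jo), (9, 2019, 12, 39, Ned, Nova, x2, Pat), (9, 2019, 2, 19, Lee, Argo, bio, Fay), (9, 2019, 2, 19, Lee, Delta, eng, Jo), (9, 2019, 2, 19, Lee, Nova, x2, Pat)}.
Keep only column(s) aname, genre, mname (3 duplicate(s) eliminated): {(Lee, bio, Fay), (Lee, eng, Jo), (Lee, x2, Pat), (Ned, bio, Fay), (Ned, eng, Jo), (Ned, x2, Pat)}

{(Lee, bio, Fay), (Lee, eng, Jo), (Lee, x2, Pat), (Ned, bio, Fay), (Ned, eng, Jo), (Ned, x2, Pat)}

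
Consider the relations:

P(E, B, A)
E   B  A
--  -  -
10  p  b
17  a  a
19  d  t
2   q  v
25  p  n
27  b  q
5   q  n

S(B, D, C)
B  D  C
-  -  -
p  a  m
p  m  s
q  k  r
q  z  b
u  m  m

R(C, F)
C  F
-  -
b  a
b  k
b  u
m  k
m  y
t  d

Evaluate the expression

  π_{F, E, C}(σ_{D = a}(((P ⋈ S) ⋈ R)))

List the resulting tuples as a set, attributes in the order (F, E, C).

Natural join on B: {(10, p, b, a, m), (10, p, b, m, s), (2, q, v, k, r), (2, q, v, z, b), (25, p, n, a, m), (25, p, n, m, s), (5, q, n, k, r), (5, q, n, z, b)}
Natural join on C: {(10, p, b, a, m, k), (10, p, b, a, m, y), (2, q, v, z, b, a), (2, q, v, z, b, k), (2, q, v, z, b, u), (25, p, n, a, m, k), (25, p, n, a, m, y), (5, q, n, z, b, a), (5, q, n, z, b, k), (5, q, n, z, b, u)}
Apply σ_{D = a}; surviving tuples: {(10, p, b, a, m, k), (10, p, b, a, m, y), (25, p, n, a, m, k), (25, p, n, a, m, y)}
Projecting to F, E, C: {(k, 10, m), (k, 25, m), (y, 10, m), (y, 25, m)}

{(k, 10, m), (k, 25, m), (y, 10, m), (y, 25, m)}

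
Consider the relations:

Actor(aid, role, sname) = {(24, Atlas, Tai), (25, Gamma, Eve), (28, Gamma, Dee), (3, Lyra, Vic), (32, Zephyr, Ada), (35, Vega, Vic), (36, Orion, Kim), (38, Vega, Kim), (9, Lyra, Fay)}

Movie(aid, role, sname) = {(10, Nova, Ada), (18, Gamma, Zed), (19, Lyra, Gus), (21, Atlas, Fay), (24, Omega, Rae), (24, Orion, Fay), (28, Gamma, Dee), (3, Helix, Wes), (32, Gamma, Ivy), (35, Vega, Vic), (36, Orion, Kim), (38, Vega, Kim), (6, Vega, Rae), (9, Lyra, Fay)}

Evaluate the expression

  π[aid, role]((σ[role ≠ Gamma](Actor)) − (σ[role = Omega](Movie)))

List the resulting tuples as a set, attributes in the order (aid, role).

{(24, Atlas), (3, Lyra), (32, Zephyr), (35, Vega), (36, Orion), (38, Vega), (9, Lyra)}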